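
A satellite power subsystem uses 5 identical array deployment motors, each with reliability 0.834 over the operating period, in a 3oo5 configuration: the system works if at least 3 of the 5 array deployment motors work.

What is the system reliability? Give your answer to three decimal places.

0.965

R = Σ_{i=3}^{5} C(5,i) p^i (1−p)^{5−i} with p = 0.834
C(5,3)·0.834^3·0.166^2 = 0.15985
C(5,4)·0.834^4·0.166^1 = 0.40155
C(5,5)·0.834^5·0.166^0 = 0.40349
Sum = 0.965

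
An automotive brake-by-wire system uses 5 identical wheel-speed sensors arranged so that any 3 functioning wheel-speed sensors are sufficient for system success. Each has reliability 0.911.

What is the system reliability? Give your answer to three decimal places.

0.994

R = Σ_{i=3}^{5} C(5,i) p^i (1−p)^{5−i} with p = 0.911
C(5,3)·0.911^3·0.089^2 = 0.05989
C(5,4)·0.911^4·0.089^1 = 0.30650
C(5,5)·0.911^5·0.089^0 = 0.62747
Sum = 0.994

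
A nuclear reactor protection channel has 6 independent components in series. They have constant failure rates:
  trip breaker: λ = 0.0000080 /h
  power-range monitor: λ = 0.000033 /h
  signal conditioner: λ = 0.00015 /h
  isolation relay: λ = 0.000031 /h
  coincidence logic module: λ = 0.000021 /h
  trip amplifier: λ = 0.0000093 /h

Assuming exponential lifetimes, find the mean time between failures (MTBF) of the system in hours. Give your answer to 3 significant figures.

Series of exponential components: λ_sys = Σ λ_i
λ_sys = 0.0000080 + 0.000033 + 0.00015 + 0.000031 + 0.000021 + 0.0000093 = 2.5230e-04 /h
MTBF = 1 / λ_sys = 3960 h

3960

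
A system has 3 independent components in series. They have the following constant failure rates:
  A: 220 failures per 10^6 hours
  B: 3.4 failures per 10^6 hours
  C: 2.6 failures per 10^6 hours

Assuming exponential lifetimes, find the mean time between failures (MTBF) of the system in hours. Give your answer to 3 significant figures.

Series of exponential components: λ_sys = Σ λ_i
λ_sys = 0.00022 + 0.0000034 + 0.0000026 = 2.2600e-04 /h
MTBF = 1 / λ_sys = 4420 h

4420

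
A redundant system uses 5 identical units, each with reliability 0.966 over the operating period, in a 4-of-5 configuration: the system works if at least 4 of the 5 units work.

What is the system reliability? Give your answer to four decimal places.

0.9892

R = Σ_{i=4}^{5} C(5,i) p^i (1−p)^{5−i} with p = 0.966
C(5,4)·0.966^4·0.034^1 = 0.148033
C(5,5)·0.966^5·0.034^0 = 0.841174
Sum = 0.9892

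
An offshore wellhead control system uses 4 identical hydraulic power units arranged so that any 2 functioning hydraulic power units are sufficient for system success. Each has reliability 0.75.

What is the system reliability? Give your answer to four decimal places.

R = Σ_{i=2}^{4} C(4,i) p^i (1−p)^{4−i} with p = 0.75
C(4,2)·0.75^2·0.25^2 = 0.210938
C(4,3)·0.75^3·0.25^1 = 0.421875
C(4,4)·0.75^4·0.25^0 = 0.316406
Sum = 0.9492

0.9492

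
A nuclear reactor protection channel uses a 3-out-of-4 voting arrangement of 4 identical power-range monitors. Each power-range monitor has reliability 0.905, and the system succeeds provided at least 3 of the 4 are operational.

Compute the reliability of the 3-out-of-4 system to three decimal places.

0.952

R = Σ_{i=3}^{4} C(4,i) p^i (1−p)^{4−i} with p = 0.905
C(4,3)·0.905^3·0.095^1 = 0.28166
C(4,4)·0.905^4·0.095^0 = 0.67080
Sum = 0.952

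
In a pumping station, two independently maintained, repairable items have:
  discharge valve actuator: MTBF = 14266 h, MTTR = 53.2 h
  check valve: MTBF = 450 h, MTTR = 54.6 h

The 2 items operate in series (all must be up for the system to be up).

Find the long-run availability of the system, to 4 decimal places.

A(discharge valve actuator) = MTBF/(MTBF+MTTR) = 14266/(14266+53.2) = 0.996285
A(check valve) = MTBF/(MTBF+MTTR) = 450/(450+54.6) = 0.891795
Series availability: 0.996285 × 0.891795 = 0.8885

0.8885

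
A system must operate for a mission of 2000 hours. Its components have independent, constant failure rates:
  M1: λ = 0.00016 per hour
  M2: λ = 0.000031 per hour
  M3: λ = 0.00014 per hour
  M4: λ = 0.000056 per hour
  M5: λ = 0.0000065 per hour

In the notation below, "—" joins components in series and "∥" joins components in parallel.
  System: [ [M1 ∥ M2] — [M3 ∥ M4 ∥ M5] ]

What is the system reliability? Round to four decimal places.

0.9832

R(M1) = exp(−0.00016 × 2000) = 0.726149
R(M2) = exp(−0.000031 × 2000) = 0.939883
R(M3) = exp(−0.00014 × 2000) = 0.755784
R(M4) = exp(−0.000056 × 2000) = 0.894044
R(M5) = exp(−0.0000065 × 2000) = 0.987084
Parallel (M1 and M2): 1 − (1 − 0.726149)(1 − 0.939883) = 0.983537
Parallel (M3, M4, and M5): 1 − (1 − 0.755784)(1 − 0.894044)(1 − 0.987084) = 0.999666
Series ([0.983537] and [0.999666]): 0.983537 × 0.999666 = 0.9832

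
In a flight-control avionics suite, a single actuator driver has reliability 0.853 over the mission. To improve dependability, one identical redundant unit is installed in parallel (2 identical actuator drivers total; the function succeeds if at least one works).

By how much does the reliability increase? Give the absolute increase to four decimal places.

0.1254

R_before = 0.853
R_after = 1 − (1 − 0.853)^2 = 0.9784
ΔR = 0.9784 − 0.853 = 0.1254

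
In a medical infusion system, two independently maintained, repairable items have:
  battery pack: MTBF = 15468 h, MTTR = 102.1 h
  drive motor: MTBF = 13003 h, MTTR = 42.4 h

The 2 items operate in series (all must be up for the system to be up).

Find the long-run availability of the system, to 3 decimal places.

0.990

A(battery pack) = MTBF/(MTBF+MTTR) = 15468/(15468+102.1) = 0.993443
A(drive motor) = MTBF/(MTBF+MTTR) = 13003/(13003+42.4) = 0.996750
Series availability: 0.993443 × 0.996750 = 0.990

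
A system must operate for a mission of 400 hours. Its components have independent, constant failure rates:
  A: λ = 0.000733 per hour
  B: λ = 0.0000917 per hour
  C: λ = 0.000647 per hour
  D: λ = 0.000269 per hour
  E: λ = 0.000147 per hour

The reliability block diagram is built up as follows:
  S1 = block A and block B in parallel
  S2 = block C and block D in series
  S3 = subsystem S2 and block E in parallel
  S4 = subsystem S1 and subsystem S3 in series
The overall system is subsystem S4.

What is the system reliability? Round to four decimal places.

0.9735

R(A) = exp(−0.000733 × 400) = 0.745873
R(B) = exp(−0.0000917 × 400) = 0.963985
R(C) = exp(−0.000647 × 400) = 0.771977
R(D) = exp(−0.000269 × 400) = 0.897987
R(E) = exp(−0.000147 × 400) = 0.942895
Parallel (A and B): 1 − (1 − 0.745873)(1 − 0.963985) = 0.990848
Series (C and D): 0.771977 × 0.897987 = 0.693225
Parallel ([0.693225] and E): 1 − (1 − 0.693225)(1 − 0.942895) = 0.982482
Series ([0.990848] and [0.982482]): 0.990848 × 0.982482 = 0.9735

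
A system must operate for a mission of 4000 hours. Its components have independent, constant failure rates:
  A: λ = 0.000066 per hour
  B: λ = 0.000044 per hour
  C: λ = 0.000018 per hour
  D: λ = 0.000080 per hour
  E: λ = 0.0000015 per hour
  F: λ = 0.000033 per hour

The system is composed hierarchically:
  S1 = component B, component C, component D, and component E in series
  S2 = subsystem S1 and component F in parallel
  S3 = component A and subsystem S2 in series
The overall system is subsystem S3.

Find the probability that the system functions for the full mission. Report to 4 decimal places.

R(A) = exp(−0.000066 × 4000) = 0.767974
R(B) = exp(−0.000044 × 4000) = 0.838618
R(C) = exp(−0.000018 × 4000) = 0.930531
R(D) = exp(−0.000080 × 4000) = 0.726149
R(E) = exp(−0.0000015 × 4000) = 0.994018
R(F) = exp(−0.000033 × 4000) = 0.876341
Series (B, C, D, and E): 0.838618 × 0.930531 × 0.726149 × 0.994018 = 0.563268
Parallel ([0.563268] and F): 1 − (1 − 0.563268)(1 − 0.876341) = 0.945994
Series (A and [0.945994]): 0.767974 × 0.945994 = 0.7265

0.7265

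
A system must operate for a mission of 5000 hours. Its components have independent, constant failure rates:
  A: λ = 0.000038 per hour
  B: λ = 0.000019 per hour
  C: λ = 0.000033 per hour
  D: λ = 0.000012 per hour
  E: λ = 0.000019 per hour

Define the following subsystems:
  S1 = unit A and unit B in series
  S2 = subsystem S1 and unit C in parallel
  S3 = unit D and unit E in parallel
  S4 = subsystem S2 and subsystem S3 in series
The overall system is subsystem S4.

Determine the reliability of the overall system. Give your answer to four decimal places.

0.9572

R(A) = exp(−0.000038 × 5000) = 0.826959
R(B) = exp(−0.000019 × 5000) = 0.909373
R(C) = exp(−0.000033 × 5000) = 0.847894
R(D) = exp(−0.000012 × 5000) = 0.941765
R(E) = exp(−0.000019 × 5000) = 0.909373
Series (A and B): 0.826959 × 0.909373 = 0.752014
Parallel ([0.752014] and C): 1 − (1 − 0.752014)(1 − 0.847894) = 0.962280
Parallel (D and E): 1 − (1 − 0.941765)(1 − 0.909373) = 0.994722
Series ([0.962280] and [0.994722]): 0.962280 × 0.994722 = 0.9572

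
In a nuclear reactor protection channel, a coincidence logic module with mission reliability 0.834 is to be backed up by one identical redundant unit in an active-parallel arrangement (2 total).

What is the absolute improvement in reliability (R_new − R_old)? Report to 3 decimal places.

0.138

R_before = 0.834
R_after = 1 − (1 − 0.834)^2 = 0.972
ΔR = 0.972 − 0.834 = 0.138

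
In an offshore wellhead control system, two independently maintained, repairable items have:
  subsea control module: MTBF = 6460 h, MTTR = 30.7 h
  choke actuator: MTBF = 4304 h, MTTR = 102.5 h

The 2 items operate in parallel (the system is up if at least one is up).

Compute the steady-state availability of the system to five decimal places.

0.99989

A(subsea control module) = MTBF/(MTBF+MTTR) = 6460/(6460+30.7) = 0.995270
A(choke actuator) = MTBF/(MTBF+MTTR) = 4304/(4304+102.5) = 0.976739
Parallel availability: 1 − (1 − 0.995270)(1 − 0.976739) = 0.99989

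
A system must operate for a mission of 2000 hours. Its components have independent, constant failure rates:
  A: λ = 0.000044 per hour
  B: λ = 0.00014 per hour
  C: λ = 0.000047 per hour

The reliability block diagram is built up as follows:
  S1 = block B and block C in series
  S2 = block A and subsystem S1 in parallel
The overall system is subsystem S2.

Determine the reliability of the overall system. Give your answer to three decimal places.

R(A) = exp(−0.000044 × 2000) = 0.91576
R(B) = exp(−0.00014 × 2000) = 0.75578
R(C) = exp(−0.000047 × 2000) = 0.91028
Series (B and C): 0.75578 × 0.91028 = 0.68797
Parallel (A and [0.68797]): 1 − (1 − 0.91576)(1 − 0.68797) = 0.974

0.974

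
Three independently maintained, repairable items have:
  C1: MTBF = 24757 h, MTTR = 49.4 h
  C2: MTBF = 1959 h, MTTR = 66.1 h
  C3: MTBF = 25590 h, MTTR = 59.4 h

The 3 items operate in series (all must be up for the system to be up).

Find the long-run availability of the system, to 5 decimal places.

A(C1) = MTBF/(MTBF+MTTR) = 24757/(24757+49.4) = 0.998009
A(C2) = MTBF/(MTBF+MTTR) = 1959/(1959+66.1) = 0.967360
A(C3) = MTBF/(MTBF+MTTR) = 25590/(25590+59.4) = 0.997684
Series availability: 0.998009 × 0.967360 × 0.997684 = 0.96320

0.96320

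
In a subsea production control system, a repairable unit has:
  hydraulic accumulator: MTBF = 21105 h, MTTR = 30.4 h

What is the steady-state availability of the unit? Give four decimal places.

A(hydraulic accumulator) = MTBF/(MTBF+MTTR) = 21105/(21105+30.4) = 0.9986

0.9986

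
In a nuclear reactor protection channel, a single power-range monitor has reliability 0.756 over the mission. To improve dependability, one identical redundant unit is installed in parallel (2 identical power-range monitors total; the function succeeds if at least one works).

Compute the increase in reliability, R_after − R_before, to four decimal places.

R_before = 0.756
R_after = 1 − (1 − 0.756)^2 = 0.9405
ΔR = 0.9405 − 0.756 = 0.1845

0.1845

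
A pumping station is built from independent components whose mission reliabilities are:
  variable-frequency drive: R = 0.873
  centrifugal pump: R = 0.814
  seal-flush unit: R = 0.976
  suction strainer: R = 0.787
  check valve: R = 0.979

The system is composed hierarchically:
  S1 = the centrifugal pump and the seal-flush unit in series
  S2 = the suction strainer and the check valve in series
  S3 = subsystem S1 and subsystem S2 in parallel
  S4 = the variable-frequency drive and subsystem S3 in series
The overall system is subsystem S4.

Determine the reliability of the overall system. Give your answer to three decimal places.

Series (centrifugal pump and seal-flush unit): 0.81400 × 0.97600 = 0.79446
Series (suction strainer and check valve): 0.78700 × 0.97900 = 0.77047
Parallel ([0.79446] and [0.77047]): 1 − (1 − 0.79446)(1 − 0.77047) = 0.95282
Series (variable-frequency drive and [0.95282]): 0.87300 × 0.95282 = 0.832

0.832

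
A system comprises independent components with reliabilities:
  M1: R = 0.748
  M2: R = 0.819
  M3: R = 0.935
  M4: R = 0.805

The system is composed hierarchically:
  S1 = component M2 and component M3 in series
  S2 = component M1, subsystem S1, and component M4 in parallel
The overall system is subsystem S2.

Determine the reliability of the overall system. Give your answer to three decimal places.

Series (M2 and M3): 0.81900 × 0.93500 = 0.76577
Parallel (M1, [0.76577], and M4): 1 − (1 − 0.74800)(1 − 0.76577)(1 − 0.80500) = 0.988

0.988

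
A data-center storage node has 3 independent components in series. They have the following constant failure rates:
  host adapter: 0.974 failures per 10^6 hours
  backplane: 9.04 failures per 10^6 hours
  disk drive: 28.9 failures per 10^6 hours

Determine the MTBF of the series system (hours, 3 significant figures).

Series of exponential components: λ_sys = Σ λ_i
λ_sys = 0.000000974 + 0.00000904 + 0.0000289 = 3.8914e-05 /h
MTBF = 1 / λ_sys = 25700 h

25700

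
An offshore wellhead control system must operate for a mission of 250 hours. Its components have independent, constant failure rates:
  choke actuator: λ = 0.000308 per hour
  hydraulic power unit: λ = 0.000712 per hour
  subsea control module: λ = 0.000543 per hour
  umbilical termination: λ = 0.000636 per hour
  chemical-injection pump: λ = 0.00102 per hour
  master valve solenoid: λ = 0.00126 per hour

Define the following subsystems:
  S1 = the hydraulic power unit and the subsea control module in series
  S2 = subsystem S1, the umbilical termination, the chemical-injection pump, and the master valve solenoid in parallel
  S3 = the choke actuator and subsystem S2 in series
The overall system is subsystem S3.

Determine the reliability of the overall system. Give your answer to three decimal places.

0.924

R(choke actuator) = exp(−0.000308 × 250) = 0.92589
R(hydraulic power unit) = exp(−0.000712 × 250) = 0.83694
R(subsea control module) = exp(−0.000543 × 250) = 0.87306
R(umbilical termination) = exp(−0.000636 × 250) = 0.85300
R(chemical-injection pump) = exp(−0.00102 × 250) = 0.77492
R(master valve solenoid) = exp(−0.00126 × 250) = 0.72979
Series (hydraulic power unit and subsea control module): 0.83694 × 0.87306 = 0.73070
Parallel ([0.73070], umbilical termination, chemical-injection pump, and master valve solenoid): 1 − (1 − 0.73070)(1 − 0.85300)(1 − 0.77492)(1 − 0.72979) = 0.99759
Series (choke actuator and [0.99759]): 0.92589 × 0.99759 = 0.924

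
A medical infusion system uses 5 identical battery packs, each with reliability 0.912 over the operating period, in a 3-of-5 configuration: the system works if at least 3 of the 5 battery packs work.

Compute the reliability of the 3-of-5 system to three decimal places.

0.994

R = Σ_{i=3}^{5} C(5,i) p^i (1−p)^{5−i} with p = 0.912
C(5,3)·0.912^3·0.088^2 = 0.05874
C(5,4)·0.912^4·0.088^1 = 0.30439
C(5,5)·0.912^5·0.088^0 = 0.63092
Sum = 0.994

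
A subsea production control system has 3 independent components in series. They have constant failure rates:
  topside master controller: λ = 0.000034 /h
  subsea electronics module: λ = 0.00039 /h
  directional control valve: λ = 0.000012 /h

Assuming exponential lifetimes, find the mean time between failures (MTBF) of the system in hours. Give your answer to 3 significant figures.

2290

Series of exponential components: λ_sys = Σ λ_i
λ_sys = 0.000034 + 0.00039 + 0.000012 = 4.3600e-04 /h
MTBF = 1 / λ_sys = 2290 h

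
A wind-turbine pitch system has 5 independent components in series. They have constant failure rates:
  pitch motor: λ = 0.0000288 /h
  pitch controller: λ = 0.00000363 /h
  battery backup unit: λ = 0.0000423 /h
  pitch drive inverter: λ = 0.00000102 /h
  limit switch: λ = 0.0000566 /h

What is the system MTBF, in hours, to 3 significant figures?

7560

Series of exponential components: λ_sys = Σ λ_i
λ_sys = 0.0000288 + 0.00000363 + 0.0000423 + 0.00000102 + 0.0000566 = 1.3235e-04 /h
MTBF = 1 / λ_sys = 7560 h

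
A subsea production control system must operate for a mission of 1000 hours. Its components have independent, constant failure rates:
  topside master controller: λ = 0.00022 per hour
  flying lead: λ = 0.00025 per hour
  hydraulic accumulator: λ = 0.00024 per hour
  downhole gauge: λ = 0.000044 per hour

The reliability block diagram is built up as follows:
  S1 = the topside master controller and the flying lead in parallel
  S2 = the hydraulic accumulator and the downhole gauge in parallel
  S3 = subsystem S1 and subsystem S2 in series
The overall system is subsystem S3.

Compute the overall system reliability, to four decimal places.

0.9475

R(topside master controller) = exp(−0.00022 × 1000) = 0.802519
R(flying lead) = exp(−0.00025 × 1000) = 0.778801
R(hydraulic accumulator) = exp(−0.00024 × 1000) = 0.786628
R(downhole gauge) = exp(−0.000044 × 1000) = 0.956954
Parallel (topside master controller and flying lead): 1 − (1 − 0.802519)(1 − 0.778801) = 0.956317
Parallel (hydraulic accumulator and downhole gauge): 1 − (1 − 0.786628)(1 − 0.956954) = 0.990815
Series ([0.956317] and [0.990815]): 0.956317 × 0.990815 = 0.9475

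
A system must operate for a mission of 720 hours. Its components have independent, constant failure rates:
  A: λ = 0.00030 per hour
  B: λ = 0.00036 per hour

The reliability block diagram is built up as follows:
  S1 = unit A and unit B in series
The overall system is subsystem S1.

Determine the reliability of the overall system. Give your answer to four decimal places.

0.6218

R(A) = exp(−0.00030 × 720) = 0.805735
R(B) = exp(−0.00036 × 720) = 0.771669
Series (A and B): 0.805735 × 0.771669 = 0.6218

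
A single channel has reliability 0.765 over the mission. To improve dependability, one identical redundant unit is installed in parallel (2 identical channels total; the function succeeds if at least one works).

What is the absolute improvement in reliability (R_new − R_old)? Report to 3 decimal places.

0.180

R_before = 0.765
R_after = 1 − (1 − 0.765)^2 = 0.945
ΔR = 0.945 − 0.765 = 0.180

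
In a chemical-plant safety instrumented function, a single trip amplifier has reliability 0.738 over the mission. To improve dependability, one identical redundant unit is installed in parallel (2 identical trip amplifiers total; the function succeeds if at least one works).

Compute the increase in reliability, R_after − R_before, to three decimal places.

R_before = 0.738
R_after = 1 − (1 − 0.738)^2 = 0.931
ΔR = 0.931 − 0.738 = 0.193

0.193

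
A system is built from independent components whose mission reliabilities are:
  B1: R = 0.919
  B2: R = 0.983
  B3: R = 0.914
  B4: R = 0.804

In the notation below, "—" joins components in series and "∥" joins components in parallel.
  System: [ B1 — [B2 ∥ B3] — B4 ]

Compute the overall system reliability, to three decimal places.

0.738

Parallel (B2 and B3): 1 − (1 − 0.98300)(1 − 0.91400) = 0.99854
Series (B1, [0.99854], and B4): 0.91900 × 0.99854 × 0.80400 = 0.738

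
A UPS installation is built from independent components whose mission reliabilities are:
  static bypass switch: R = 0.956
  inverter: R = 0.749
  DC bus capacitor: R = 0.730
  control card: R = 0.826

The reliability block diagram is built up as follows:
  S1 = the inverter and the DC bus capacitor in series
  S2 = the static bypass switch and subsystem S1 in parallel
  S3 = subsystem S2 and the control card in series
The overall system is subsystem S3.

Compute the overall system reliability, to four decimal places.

0.8095

Series (inverter and DC bus capacitor): 0.749000 × 0.730000 = 0.546770
Parallel (static bypass switch and [0.546770]): 1 − (1 − 0.956000)(1 − 0.546770) = 0.980058
Series ([0.980058] and control card): 0.980058 × 0.826000 = 0.8095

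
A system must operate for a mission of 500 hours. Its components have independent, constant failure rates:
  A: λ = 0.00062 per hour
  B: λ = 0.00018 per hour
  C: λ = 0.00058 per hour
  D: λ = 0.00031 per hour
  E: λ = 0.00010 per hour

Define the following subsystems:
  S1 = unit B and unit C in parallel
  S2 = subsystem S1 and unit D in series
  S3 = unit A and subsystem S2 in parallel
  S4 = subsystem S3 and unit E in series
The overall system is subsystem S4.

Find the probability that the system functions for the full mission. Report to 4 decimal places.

R(A) = exp(−0.00062 × 500) = 0.733447
R(B) = exp(−0.00018 × 500) = 0.913931
R(C) = exp(−0.00058 × 500) = 0.748264
R(D) = exp(−0.00031 × 500) = 0.856415
R(E) = exp(−0.00010 × 500) = 0.951229
Parallel (B and C): 1 − (1 − 0.913931)(1 − 0.748264) = 0.978333
Series ([0.978333] and D): 0.978333 × 0.856415 = 0.837859
Parallel (A and [0.837859]): 1 − (1 − 0.733447)(1 − 0.837859) = 0.956781
Series ([0.956781] and E): 0.956781 × 0.951229 = 0.9101

0.9101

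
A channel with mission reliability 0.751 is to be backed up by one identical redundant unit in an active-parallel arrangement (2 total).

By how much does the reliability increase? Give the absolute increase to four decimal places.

R_before = 0.751
R_after = 1 − (1 − 0.751)^2 = 0.9380
ΔR = 0.9380 − 0.751 = 0.1870

0.1870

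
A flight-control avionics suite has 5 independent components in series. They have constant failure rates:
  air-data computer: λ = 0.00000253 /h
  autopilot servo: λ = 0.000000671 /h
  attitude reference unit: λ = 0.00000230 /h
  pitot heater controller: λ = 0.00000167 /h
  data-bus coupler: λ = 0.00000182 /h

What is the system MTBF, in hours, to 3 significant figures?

111000

Series of exponential components: λ_sys = Σ λ_i
λ_sys = 0.00000253 + 0.000000671 + 0.00000230 + 0.00000167 + 0.00000182 = 8.9910e-06 /h
MTBF = 1 / λ_sys = 111000 h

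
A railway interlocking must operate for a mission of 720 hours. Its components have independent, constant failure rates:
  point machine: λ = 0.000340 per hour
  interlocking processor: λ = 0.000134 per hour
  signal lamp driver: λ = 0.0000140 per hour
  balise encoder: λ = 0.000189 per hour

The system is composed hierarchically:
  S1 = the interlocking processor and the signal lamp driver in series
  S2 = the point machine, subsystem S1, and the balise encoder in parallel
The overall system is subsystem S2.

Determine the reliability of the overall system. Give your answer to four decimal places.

R(point machine) = exp(−0.000340 × 720) = 0.782861
R(interlocking processor) = exp(−0.000134 × 720) = 0.908028
R(signal lamp driver) = exp(−0.0000140 × 720) = 0.989971
R(balise encoder) = exp(−0.000189 × 720) = 0.872773
Series (interlocking processor and signal lamp driver): 0.908028 × 0.989971 = 0.898921
Parallel (point machine, [0.898921], and balise encoder): 1 − (1 − 0.782861)(1 − 0.898921)(1 − 0.872773) = 0.9972

0.9972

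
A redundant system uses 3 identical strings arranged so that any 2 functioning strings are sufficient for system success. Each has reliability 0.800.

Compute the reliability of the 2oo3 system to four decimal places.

0.8960

R = Σ_{i=2}^{3} C(3,i) p^i (1−p)^{3−i} with p = 0.800
C(3,2)·0.800^2·0.200^1 = 0.384000
C(3,3)·0.800^3·0.200^0 = 0.512000
Sum = 0.8960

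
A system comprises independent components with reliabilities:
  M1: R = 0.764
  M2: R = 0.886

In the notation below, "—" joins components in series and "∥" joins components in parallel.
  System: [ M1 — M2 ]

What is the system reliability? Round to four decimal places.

Series (M1 and M2): 0.764000 × 0.886000 = 0.6769

0.6769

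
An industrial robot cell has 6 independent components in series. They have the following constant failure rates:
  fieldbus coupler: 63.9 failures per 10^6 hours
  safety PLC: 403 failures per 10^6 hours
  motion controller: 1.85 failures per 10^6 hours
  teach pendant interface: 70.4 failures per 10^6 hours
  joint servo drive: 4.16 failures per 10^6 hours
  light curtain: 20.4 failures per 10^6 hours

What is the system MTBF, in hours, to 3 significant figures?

1770

Series of exponential components: λ_sys = Σ λ_i
λ_sys = 0.0000639 + 0.000403 + 0.00000185 + 0.0000704 + 0.00000416 + 0.0000204 = 5.6371e-04 /h
MTBF = 1 / λ_sys = 1770 h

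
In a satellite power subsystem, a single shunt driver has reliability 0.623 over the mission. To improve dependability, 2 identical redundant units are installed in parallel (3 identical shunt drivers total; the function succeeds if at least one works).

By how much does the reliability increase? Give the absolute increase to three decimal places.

R_before = 0.623
R_after = 1 − (1 − 0.623)^3 = 0.946
ΔR = 0.946 − 0.623 = 0.323

0.323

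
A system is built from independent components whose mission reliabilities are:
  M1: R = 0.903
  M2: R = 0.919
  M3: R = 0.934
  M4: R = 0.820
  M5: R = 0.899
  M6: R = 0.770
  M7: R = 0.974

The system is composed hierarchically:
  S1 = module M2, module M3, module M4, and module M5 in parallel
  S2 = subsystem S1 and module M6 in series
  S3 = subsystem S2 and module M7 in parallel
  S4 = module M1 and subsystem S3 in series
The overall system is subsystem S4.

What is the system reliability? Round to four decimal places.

0.8976

Parallel (M2, M3, M4, and M5): 1 − (1 − 0.919000)(1 − 0.934000)(1 − 0.820000)(1 − 0.899000) = 0.999903
Series ([0.999903] and M6): 0.999903 × 0.770000 = 0.769925
Parallel ([0.769925] and M7): 1 − (1 − 0.769925)(1 − 0.974000) = 0.994018
Series (M1 and [0.994018]): 0.903000 × 0.994018 = 0.8976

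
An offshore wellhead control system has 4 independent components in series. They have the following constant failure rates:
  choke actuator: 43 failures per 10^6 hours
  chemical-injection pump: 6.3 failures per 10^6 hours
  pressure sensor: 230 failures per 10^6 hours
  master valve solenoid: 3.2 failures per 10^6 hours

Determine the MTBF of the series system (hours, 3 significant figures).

3540

Series of exponential components: λ_sys = Σ λ_i
λ_sys = 0.000043 + 0.0000063 + 0.00023 + 0.0000032 = 2.8250e-04 /h
MTBF = 1 / λ_sys = 3540 h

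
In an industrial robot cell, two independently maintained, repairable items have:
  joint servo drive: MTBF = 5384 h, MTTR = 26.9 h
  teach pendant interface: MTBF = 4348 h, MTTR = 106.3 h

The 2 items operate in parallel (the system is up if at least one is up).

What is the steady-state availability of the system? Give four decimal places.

A(joint servo drive) = MTBF/(MTBF+MTTR) = 5384/(5384+26.9) = 0.995029
A(teach pendant interface) = MTBF/(MTBF+MTTR) = 4348/(4348+106.3) = 0.976135
Parallel availability: 1 − (1 − 0.995029)(1 − 0.976135) = 0.9999

0.9999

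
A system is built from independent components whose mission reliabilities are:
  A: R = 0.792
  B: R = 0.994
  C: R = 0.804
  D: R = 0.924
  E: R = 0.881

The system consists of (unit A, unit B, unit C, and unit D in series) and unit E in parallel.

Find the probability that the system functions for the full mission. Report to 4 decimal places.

Series (A, B, C, and D): 0.792000 × 0.994000 × 0.804000 × 0.924000 = 0.584843
Parallel ([0.584843] and E): 1 − (1 − 0.584843)(1 − 0.881000) = 0.9506

0.9506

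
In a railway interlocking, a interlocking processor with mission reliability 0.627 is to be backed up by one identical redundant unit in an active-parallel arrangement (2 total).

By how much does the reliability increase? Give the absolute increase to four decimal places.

R_before = 0.627
R_after = 1 − (1 − 0.627)^2 = 0.8609
ΔR = 0.8609 − 0.627 = 0.2339

0.2339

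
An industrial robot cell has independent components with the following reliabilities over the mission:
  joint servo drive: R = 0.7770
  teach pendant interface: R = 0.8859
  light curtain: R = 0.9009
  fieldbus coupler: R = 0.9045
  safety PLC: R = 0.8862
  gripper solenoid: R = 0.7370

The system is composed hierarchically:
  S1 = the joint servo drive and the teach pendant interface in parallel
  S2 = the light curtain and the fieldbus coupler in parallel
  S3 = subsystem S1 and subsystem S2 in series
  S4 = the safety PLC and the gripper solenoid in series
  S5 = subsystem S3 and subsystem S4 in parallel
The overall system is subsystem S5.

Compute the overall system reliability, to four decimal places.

Parallel (joint servo drive and teach pendant interface): 1 − (1 − 0.777000)(1 − 0.885900) = 0.974556
Parallel (light curtain and fieldbus coupler): 1 − (1 − 0.900900)(1 − 0.904500) = 0.990536
Series ([0.974556] and [0.990536]): 0.974556 × 0.990536 = 0.965333
Series (safety PLC and gripper solenoid): 0.886200 × 0.737000 = 0.653129
Parallel ([0.965333] and [0.653129]): 1 − (1 − 0.965333)(1 − 0.653129) = 0.9880

0.9880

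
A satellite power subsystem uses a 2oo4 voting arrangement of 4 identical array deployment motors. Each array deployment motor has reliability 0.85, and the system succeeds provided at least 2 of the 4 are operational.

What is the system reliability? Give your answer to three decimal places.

0.988

R = Σ_{i=2}^{4} C(4,i) p^i (1−p)^{4−i} with p = 0.85
C(4,2)·0.85^2·0.15^2 = 0.09754
C(4,3)·0.85^3·0.15^1 = 0.36848
C(4,4)·0.85^4·0.15^0 = 0.52201
Sum = 0.988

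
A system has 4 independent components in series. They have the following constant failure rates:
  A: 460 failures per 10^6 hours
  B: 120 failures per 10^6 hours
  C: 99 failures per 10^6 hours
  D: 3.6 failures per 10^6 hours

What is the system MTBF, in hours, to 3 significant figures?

1460

Series of exponential components: λ_sys = Σ λ_i
λ_sys = 0.00046 + 0.00012 + 0.000099 + 0.0000036 = 6.8260e-04 /h
MTBF = 1 / λ_sys = 1460 h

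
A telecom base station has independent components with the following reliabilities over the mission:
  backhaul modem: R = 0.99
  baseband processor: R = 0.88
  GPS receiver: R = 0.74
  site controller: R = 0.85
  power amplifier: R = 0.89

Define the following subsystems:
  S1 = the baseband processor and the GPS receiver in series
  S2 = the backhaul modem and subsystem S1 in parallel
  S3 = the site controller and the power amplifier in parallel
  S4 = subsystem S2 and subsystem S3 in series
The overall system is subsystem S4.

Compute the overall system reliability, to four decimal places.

Series (baseband processor and GPS receiver): 0.880000 × 0.740000 = 0.651200
Parallel (backhaul modem and [0.651200]): 1 − (1 − 0.990000)(1 − 0.651200) = 0.996512
Parallel (site controller and power amplifier): 1 − (1 − 0.850000)(1 − 0.890000) = 0.983500
Series ([0.996512] and [0.983500]): 0.996512 × 0.983500 = 0.9801

0.9801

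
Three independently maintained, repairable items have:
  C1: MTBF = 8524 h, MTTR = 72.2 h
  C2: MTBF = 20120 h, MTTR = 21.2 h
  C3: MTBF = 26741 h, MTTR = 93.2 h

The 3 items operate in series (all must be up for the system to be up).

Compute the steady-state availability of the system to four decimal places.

0.9871

A(C1) = MTBF/(MTBF+MTTR) = 8524/(8524+72.2) = 0.991601
A(C2) = MTBF/(MTBF+MTTR) = 20120/(20120+21.2) = 0.998947
A(C3) = MTBF/(MTBF+MTTR) = 26741/(26741+93.2) = 0.996527
Series availability: 0.991601 × 0.998947 × 0.996527 = 0.9871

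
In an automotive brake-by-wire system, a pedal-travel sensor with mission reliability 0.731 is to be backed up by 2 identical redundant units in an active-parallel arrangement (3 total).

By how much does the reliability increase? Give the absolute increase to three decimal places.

R_before = 0.731
R_after = 1 − (1 − 0.731)^3 = 0.981
ΔR = 0.981 − 0.731 = 0.250

0.250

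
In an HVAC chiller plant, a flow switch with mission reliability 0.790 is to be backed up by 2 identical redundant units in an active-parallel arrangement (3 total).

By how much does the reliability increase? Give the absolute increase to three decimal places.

R_before = 0.790
R_after = 1 − (1 − 0.790)^3 = 0.991
ΔR = 0.991 − 0.790 = 0.201

0.201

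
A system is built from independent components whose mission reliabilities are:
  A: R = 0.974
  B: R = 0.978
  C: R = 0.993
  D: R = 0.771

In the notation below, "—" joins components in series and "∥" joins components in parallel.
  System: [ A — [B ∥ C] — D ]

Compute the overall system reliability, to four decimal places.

0.7508

Parallel (B and C): 1 − (1 − 0.978000)(1 − 0.993000) = 0.999846
Series (A, [0.999846], and D): 0.974000 × 0.999846 × 0.771000 = 0.7508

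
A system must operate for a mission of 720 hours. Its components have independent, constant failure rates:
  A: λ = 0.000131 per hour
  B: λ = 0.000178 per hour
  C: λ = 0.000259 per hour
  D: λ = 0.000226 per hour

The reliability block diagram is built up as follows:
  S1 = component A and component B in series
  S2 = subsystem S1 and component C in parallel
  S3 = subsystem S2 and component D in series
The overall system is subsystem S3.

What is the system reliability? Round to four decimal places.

0.8210

R(A) = exp(−0.000131 × 720) = 0.909992
R(B) = exp(−0.000178 × 720) = 0.879713
R(C) = exp(−0.000259 × 720) = 0.829875
R(D) = exp(−0.000226 × 720) = 0.849829
Series (A and B): 0.909992 × 0.879713 = 0.800532
Parallel ([0.800532] and C): 1 − (1 − 0.800532)(1 − 0.829875) = 0.966066
Series ([0.966066] and D): 0.966066 × 0.849829 = 0.8210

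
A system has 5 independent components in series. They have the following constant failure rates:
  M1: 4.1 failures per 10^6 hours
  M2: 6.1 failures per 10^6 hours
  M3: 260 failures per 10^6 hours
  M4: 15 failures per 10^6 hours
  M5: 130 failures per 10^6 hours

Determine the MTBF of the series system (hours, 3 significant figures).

Series of exponential components: λ_sys = Σ λ_i
λ_sys = 0.0000041 + 0.0000061 + 0.00026 + 0.000015 + 0.00013 = 4.1520e-04 /h
MTBF = 1 / λ_sys = 2410 h

2410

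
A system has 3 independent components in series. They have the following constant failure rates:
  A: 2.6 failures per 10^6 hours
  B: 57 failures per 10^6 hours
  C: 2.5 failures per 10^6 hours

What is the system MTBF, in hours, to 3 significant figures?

16100

Series of exponential components: λ_sys = Σ λ_i
λ_sys = 0.0000026 + 0.000057 + 0.0000025 = 6.2100e-05 /h
MTBF = 1 / λ_sys = 16100 h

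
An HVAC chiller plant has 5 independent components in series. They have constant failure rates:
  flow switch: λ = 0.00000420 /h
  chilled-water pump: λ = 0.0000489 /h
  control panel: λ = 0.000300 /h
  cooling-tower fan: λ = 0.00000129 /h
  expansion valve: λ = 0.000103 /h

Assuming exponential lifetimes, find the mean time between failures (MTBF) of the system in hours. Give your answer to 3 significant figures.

2190

Series of exponential components: λ_sys = Σ λ_i
λ_sys = 0.00000420 + 0.0000489 + 0.000300 + 0.00000129 + 0.000103 = 4.5739e-04 /h
MTBF = 1 / λ_sys = 2190 h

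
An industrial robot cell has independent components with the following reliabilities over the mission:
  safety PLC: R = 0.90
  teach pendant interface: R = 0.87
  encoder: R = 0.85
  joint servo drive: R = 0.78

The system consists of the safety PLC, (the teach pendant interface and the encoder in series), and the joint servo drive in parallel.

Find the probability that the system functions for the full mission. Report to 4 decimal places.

Series (teach pendant interface and encoder): 0.870000 × 0.850000 = 0.739500
Parallel (safety PLC, [0.739500], and joint servo drive): 1 − (1 − 0.900000)(1 − 0.739500)(1 − 0.780000) = 0.9943

0.9943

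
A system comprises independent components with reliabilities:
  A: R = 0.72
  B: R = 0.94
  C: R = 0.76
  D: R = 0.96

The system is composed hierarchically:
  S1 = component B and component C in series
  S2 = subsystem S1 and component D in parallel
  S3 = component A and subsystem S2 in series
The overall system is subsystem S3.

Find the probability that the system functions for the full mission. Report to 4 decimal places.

0.7118

Series (B and C): 0.940000 × 0.760000 = 0.714400
Parallel ([0.714400] and D): 1 − (1 − 0.714400)(1 − 0.960000) = 0.988576
Series (A and [0.988576]): 0.720000 × 0.988576 = 0.7118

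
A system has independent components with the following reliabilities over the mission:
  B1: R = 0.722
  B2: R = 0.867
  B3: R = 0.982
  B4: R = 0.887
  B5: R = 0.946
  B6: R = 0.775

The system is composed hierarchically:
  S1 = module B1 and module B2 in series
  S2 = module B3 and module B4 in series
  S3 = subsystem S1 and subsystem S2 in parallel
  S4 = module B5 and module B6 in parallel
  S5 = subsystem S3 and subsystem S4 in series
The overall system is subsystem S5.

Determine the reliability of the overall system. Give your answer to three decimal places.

Series (B1 and B2): 0.72200 × 0.86700 = 0.62597
Series (B3 and B4): 0.98200 × 0.88700 = 0.87103
Parallel ([0.62597] and [0.87103]): 1 − (1 − 0.62597)(1 − 0.87103) = 0.95176
Parallel (B5 and B6): 1 − (1 − 0.94600)(1 − 0.77500) = 0.98785
Series ([0.95176] and [0.98785]): 0.95176 × 0.98785 = 0.940

0.940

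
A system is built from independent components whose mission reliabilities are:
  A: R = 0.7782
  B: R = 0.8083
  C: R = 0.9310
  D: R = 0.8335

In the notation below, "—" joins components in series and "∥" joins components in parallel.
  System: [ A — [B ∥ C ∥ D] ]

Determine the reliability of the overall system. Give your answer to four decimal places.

Parallel (B, C, and D): 1 − (1 − 0.808300)(1 − 0.931000)(1 − 0.833500) = 0.997798
Series (A and [0.997798]): 0.778200 × 0.997798 = 0.7765

0.7765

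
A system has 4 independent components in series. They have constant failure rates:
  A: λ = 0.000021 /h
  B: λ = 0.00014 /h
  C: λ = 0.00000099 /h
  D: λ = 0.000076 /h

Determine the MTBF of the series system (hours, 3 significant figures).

Series of exponential components: λ_sys = Σ λ_i
λ_sys = 0.000021 + 0.00014 + 0.00000099 + 0.000076 = 2.3799e-04 /h
MTBF = 1 / λ_sys = 4200 h

4200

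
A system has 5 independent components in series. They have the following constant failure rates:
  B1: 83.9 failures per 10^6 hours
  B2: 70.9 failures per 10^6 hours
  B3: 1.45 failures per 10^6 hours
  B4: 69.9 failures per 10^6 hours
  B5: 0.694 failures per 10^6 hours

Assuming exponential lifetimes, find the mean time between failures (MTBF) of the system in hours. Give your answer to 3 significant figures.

4410

Series of exponential components: λ_sys = Σ λ_i
λ_sys = 0.0000839 + 0.0000709 + 0.00000145 + 0.0000699 + 0.000000694 = 2.2684e-04 /h
MTBF = 1 / λ_sys = 4410 h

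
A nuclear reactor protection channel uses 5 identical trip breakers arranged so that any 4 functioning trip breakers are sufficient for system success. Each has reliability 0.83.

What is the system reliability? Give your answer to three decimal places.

0.797

R = Σ_{i=4}^{5} C(5,i) p^i (1−p)^{5−i} with p = 0.83
C(5,4)·0.83^4·0.17^1 = 0.40340
C(5,5)·0.83^5·0.17^0 = 0.39390
Sum = 0.797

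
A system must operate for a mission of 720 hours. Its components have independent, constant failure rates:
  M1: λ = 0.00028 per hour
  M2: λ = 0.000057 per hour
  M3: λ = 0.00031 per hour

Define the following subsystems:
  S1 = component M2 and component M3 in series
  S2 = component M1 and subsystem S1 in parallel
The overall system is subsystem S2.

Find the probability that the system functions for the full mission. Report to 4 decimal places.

0.9576

R(M1) = exp(−0.00028 × 720) = 0.817422
R(M2) = exp(−0.000057 × 720) = 0.959791
R(M3) = exp(−0.00031 × 720) = 0.799955
Series (M2 and M3): 0.959791 × 0.799955 = 0.767790
Parallel (M1 and [0.767790]): 1 − (1 − 0.817422)(1 − 0.767790) = 0.9576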